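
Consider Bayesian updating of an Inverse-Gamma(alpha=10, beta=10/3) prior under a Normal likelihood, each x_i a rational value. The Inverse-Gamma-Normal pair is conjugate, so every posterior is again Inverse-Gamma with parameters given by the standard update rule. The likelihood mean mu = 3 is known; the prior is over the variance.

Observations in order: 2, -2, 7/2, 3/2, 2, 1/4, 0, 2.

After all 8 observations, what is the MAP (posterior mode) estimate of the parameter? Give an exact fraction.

obs 1: x=2 → posterior Inverse-Gamma(21/2, 23/6)
obs 2: x=-2 → posterior Inverse-Gamma(11, 49/3)
obs 3: x=7/2 → posterior Inverse-Gamma(23/2, 395/24)
obs 4: x=3/2 → posterior Inverse-Gamma(12, 211/12)
obs 5: x=2 → posterior Inverse-Gamma(25/2, 217/12)
obs 6: x=1/4 → posterior Inverse-Gamma(13, 2099/96)
obs 7: x=0 → posterior Inverse-Gamma(27/2, 2531/96)
obs 8: x=2 → posterior Inverse-Gamma(14, 2579/96)

2579/1440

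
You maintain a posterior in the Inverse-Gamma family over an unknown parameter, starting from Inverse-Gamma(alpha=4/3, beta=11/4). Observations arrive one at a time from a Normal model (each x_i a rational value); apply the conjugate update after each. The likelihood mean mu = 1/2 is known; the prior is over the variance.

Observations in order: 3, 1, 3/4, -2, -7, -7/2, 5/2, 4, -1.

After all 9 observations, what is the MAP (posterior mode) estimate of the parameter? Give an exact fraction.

obs 1: x=3 → posterior Inverse-Gamma(11/6, 47/8)
obs 2: x=1 → posterior Inverse-Gamma(7/3, 6)
obs 3: x=3/4 → posterior Inverse-Gamma(17/6, 193/32)
obs 4: x=-2 → posterior Inverse-Gamma(10/3, 293/32)
obs 5: x=-7 → posterior Inverse-Gamma(23/6, 1193/32)
obs 6: x=-7/2 → posterior Inverse-Gamma(13/3, 1449/32)
obs 7: x=5/2 → posterior Inverse-Gamma(29/6, 1513/32)
obs 8: x=4 → posterior Inverse-Gamma(16/3, 1709/32)
obs 9: x=-1 → posterior Inverse-Gamma(35/6, 1745/32)

5235/656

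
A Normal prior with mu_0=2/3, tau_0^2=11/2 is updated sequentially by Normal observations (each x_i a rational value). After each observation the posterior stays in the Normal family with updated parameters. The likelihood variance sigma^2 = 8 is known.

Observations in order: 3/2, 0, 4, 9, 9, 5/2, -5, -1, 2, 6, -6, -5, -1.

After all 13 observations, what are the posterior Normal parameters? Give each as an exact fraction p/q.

mu_0=560/477, tau_0^2=88/159

obs 1: x=3/2 → posterior Normal(163/162, 88/27)
obs 2: x=0 → posterior Normal(163/228, 44/19)
obs 3: x=4 → posterior Normal(61/42, 88/49)
obs 4: x=9 → posterior Normal(1021/360, 22/15)
obs 5: x=9 → posterior Normal(1615/426, 88/71)
obs 6: x=5/2 → posterior Normal(445/123, 44/41)
obs 7: x=-5 → posterior Normal(725/279, 88/93)
obs 8: x=-1 → posterior Normal(173/78, 11/13)
obs 9: x=2 → posterior Normal(758/345, 88/115)
obs 10: x=6 → posterior Normal(478/189, 44/63)
obs 11: x=-6 → posterior Normal(758/411, 88/137)
obs 12: x=-5 → posterior Normal(593/444, 22/37)
obs 13: x=-1 → posterior Normal(560/477, 88/159)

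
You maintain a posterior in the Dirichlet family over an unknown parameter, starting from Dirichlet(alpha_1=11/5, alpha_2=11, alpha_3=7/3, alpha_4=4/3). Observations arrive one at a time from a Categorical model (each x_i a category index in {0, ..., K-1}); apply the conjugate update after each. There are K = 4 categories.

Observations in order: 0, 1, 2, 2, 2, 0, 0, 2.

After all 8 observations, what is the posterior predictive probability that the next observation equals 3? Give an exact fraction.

20/373

obs 1: x=0 → posterior Dirichlet(16/5, 11, 7/3, 4/3)
obs 2: x=1 → posterior Dirichlet(16/5, 12, 7/3, 4/3)
obs 3: x=2 → posterior Dirichlet(16/5, 12, 10/3, 4/3)
obs 4: x=2 → posterior Dirichlet(16/5, 12, 13/3, 4/3)
obs 5: x=2 → posterior Dirichlet(16/5, 12, 16/3, 4/3)
obs 6: x=0 → posterior Dirichlet(21/5, 12, 16/3, 4/3)
obs 7: x=0 → posterior Dirichlet(26/5, 12, 16/3, 4/3)
obs 8: x=2 → posterior Dirichlet(26/5, 12, 19/3, 4/3)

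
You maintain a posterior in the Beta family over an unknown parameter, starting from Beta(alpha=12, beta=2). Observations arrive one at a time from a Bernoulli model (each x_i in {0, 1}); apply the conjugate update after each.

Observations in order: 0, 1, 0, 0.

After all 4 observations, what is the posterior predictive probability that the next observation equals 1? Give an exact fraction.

13/18

obs 1: x=0 → posterior Beta(12, 3)
obs 2: x=1 → posterior Beta(13, 3)
obs 3: x=0 → posterior Beta(13, 4)
obs 4: x=0 → posterior Beta(13, 5)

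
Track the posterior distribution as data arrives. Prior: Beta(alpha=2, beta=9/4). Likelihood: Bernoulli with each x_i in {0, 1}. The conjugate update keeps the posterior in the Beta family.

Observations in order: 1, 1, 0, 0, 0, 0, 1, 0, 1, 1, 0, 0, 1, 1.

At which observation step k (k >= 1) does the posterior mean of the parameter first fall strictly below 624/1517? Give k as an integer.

k = 6

obs 1: x=1 → posterior Beta(3, 9/4)
obs 2: x=1 → posterior Beta(4, 9/4)
obs 3: x=0 → posterior Beta(4, 13/4)
obs 4: x=0 → posterior Beta(4, 17/4)
obs 5: x=0 → posterior Beta(4, 21/4)
obs 6: x=0 → posterior Beta(4, 25/4)
obs 7: x=1 → posterior Beta(5, 25/4)
obs 8: x=0 → posterior Beta(5, 29/4)
obs 9: x=1 → posterior Beta(6, 29/4)
obs 10: x=1 → posterior Beta(7, 29/4)
obs 11: x=0 → posterior Beta(7, 33/4)
obs 12: x=0 → posterior Beta(7, 37/4)
obs 13: x=1 → posterior Beta(8, 37/4)
obs 14: x=1 → posterior Beta(9, 37/4)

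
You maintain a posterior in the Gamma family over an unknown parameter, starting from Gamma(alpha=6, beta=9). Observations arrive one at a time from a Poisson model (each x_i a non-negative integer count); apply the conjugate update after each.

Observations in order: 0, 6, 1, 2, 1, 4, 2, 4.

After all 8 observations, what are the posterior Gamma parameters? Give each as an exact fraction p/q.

obs 1: x=0 → posterior Gamma(6, 10)
obs 2: x=6 → posterior Gamma(12, 11)
obs 3: x=1 → posterior Gamma(13, 12)
obs 4: x=2 → posterior Gamma(15, 13)
obs 5: x=1 → posterior Gamma(16, 14)
obs 6: x=4 → posterior Gamma(20, 15)
obs 7: x=2 → posterior Gamma(22, 16)
obs 8: x=4 → posterior Gamma(26, 17)

alpha=26, beta=17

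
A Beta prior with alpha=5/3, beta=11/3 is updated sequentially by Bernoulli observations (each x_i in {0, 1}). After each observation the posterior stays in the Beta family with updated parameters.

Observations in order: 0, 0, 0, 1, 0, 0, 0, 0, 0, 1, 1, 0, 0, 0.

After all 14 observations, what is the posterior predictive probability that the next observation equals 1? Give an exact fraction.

7/29

obs 1: x=0 → posterior Beta(5/3, 14/3)
obs 2: x=0 → posterior Beta(5/3, 17/3)
obs 3: x=0 → posterior Beta(5/3, 20/3)
obs 4: x=1 → posterior Beta(8/3, 20/3)
obs 5: x=0 → posterior Beta(8/3, 23/3)
obs 6: x=0 → posterior Beta(8/3, 26/3)
obs 7: x=0 → posterior Beta(8/3, 29/3)
obs 8: x=0 → posterior Beta(8/3, 32/3)
obs 9: x=0 → posterior Beta(8/3, 35/3)
obs 10: x=1 → posterior Beta(11/3, 35/3)
obs 11: x=1 → posterior Beta(14/3, 35/3)
obs 12: x=0 → posterior Beta(14/3, 38/3)
obs 13: x=0 → posterior Beta(14/3, 41/3)
obs 14: x=0 → posterior Beta(14/3, 44/3)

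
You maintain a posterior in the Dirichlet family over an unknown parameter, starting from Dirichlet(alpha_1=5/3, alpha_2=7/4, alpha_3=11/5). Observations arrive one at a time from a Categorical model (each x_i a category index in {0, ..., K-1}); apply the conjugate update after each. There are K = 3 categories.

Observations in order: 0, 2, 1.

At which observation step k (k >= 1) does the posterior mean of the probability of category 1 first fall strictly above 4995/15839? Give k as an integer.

k = 3

obs 1: x=0 → posterior Dirichlet(8/3, 7/4, 11/5)
obs 2: x=2 → posterior Dirichlet(8/3, 7/4, 16/5)
obs 3: x=1 → posterior Dirichlet(8/3, 11/4, 16/5)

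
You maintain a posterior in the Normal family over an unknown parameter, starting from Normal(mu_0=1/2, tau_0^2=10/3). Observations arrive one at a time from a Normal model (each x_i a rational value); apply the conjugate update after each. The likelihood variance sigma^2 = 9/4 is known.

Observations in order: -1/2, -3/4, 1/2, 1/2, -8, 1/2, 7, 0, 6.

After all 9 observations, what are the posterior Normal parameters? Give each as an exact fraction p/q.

mu_0=149/258, tau_0^2=10/43

obs 1: x=-1/2 → posterior Normal(-13/134, 90/67)
obs 2: x=-3/4 → posterior Normal(-73/214, 90/107)
obs 3: x=1/2 → posterior Normal(-11/98, 30/49)
obs 4: x=1/2 → posterior Normal(7/374, 90/187)
obs 5: x=-8 → posterior Normal(-633/454, 90/227)
obs 6: x=1/2 → posterior Normal(-593/534, 30/89)
obs 7: x=7 → posterior Normal(-33/614, 90/307)
obs 8: x=0 → posterior Normal(-33/694, 90/347)
obs 9: x=6 → posterior Normal(149/258, 10/43)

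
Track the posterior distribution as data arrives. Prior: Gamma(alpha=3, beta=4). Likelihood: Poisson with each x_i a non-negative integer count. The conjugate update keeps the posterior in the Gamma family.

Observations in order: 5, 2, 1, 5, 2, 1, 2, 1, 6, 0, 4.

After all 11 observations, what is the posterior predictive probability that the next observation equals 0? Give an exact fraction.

obs 1: x=5 → posterior Gamma(8, 5)
obs 2: x=2 → posterior Gamma(10, 6)
obs 3: x=1 → posterior Gamma(11, 7)
obs 4: x=5 → posterior Gamma(16, 8)
obs 5: x=2 → posterior Gamma(18, 9)
obs 6: x=1 → posterior Gamma(19, 10)
obs 7: x=2 → posterior Gamma(21, 11)
obs 8: x=1 → posterior Gamma(22, 12)
obs 9: x=6 → posterior Gamma(28, 13)
obs 10: x=0 → posterior Gamma(28, 14)
obs 11: x=4 → posterior Gamma(32, 15)

43143988327398919500410556793212890625/340282366920938463463374607431768211456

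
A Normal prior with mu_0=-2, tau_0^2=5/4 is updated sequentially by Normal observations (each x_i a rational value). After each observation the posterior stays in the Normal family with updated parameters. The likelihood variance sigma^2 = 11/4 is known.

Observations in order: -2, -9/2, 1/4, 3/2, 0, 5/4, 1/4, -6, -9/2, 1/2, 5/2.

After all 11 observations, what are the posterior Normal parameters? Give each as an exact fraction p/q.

mu_0=-101/88, tau_0^2=5/24

obs 1: x=-2 → posterior Normal(-2, 55/64)
obs 2: x=-9/2 → posterior Normal(-109/42, 55/84)
obs 3: x=1/4 → posterior Normal(-213/104, 55/104)
obs 4: x=3/2 → posterior Normal(-183/124, 55/124)
obs 5: x=0 → posterior Normal(-61/48, 55/144)
obs 6: x=5/4 → posterior Normal(-79/82, 55/164)
obs 7: x=1/4 → posterior Normal(-153/184, 55/184)
obs 8: x=-6 → posterior Normal(-91/68, 55/204)
obs 9: x=-9/2 → posterior Normal(-363/224, 55/224)
obs 10: x=1/2 → posterior Normal(-353/244, 55/244)
obs 11: x=5/2 → posterior Normal(-101/88, 5/24)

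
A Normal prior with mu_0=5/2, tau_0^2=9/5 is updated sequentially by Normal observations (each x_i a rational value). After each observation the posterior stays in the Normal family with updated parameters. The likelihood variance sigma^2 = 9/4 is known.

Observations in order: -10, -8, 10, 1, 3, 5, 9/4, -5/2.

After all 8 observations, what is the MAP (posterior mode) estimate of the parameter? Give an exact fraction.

31/74

obs 1: x=-10 → posterior Normal(-55/18, 1)
obs 2: x=-8 → posterior Normal(-119/26, 9/13)
obs 3: x=10 → posterior Normal(-39/34, 9/17)
obs 4: x=1 → posterior Normal(-31/42, 3/7)
obs 5: x=3 → posterior Normal(-7/50, 9/25)
obs 6: x=5 → posterior Normal(33/58, 9/29)
obs 7: x=9/4 → posterior Normal(17/22, 3/11)
obs 8: x=-5/2 → posterior Normal(31/74, 9/37)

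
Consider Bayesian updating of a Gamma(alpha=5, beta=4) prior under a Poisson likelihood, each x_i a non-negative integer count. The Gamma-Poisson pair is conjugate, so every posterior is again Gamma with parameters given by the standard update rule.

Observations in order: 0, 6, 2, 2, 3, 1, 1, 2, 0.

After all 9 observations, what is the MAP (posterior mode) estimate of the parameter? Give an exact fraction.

21/13

obs 1: x=0 → posterior Gamma(5, 5)
obs 2: x=6 → posterior Gamma(11, 6)
obs 3: x=2 → posterior Gamma(13, 7)
obs 4: x=2 → posterior Gamma(15, 8)
obs 5: x=3 → posterior Gamma(18, 9)
obs 6: x=1 → posterior Gamma(19, 10)
obs 7: x=1 → posterior Gamma(20, 11)
obs 8: x=2 → posterior Gamma(22, 12)
obs 9: x=0 → posterior Gamma(22, 13)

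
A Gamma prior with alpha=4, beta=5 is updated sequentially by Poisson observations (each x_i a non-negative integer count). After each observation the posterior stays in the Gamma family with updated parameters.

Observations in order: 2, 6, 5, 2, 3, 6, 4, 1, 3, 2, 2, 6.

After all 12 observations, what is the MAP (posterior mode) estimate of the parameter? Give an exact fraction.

45/17

obs 1: x=2 → posterior Gamma(6, 6)
obs 2: x=6 → posterior Gamma(12, 7)
obs 3: x=5 → posterior Gamma(17, 8)
obs 4: x=2 → posterior Gamma(19, 9)
obs 5: x=3 → posterior Gamma(22, 10)
obs 6: x=6 → posterior Gamma(28, 11)
obs 7: x=4 → posterior Gamma(32, 12)
obs 8: x=1 → posterior Gamma(33, 13)
obs 9: x=3 → posterior Gamma(36, 14)
obs 10: x=2 → posterior Gamma(38, 15)
obs 11: x=2 → posterior Gamma(40, 16)
obs 12: x=6 → posterior Gamma(46, 17)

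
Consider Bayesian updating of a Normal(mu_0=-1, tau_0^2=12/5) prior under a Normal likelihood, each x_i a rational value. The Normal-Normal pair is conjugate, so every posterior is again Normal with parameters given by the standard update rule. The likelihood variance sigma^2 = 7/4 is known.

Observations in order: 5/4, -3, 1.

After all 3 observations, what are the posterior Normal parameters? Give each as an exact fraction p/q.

obs 1: x=5/4 → posterior Normal(25/83, 84/83)
obs 2: x=-3 → posterior Normal(-119/131, 84/131)
obs 3: x=1 → posterior Normal(-71/179, 84/179)

mu_0=-71/179, tau_0^2=84/179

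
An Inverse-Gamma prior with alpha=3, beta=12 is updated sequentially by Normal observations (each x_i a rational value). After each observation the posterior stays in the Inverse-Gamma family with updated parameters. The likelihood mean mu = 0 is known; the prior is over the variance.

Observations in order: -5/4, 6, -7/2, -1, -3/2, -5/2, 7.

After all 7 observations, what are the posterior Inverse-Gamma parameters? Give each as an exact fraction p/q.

obs 1: x=-5/4 → posterior Inverse-Gamma(7/2, 409/32)
obs 2: x=6 → posterior Inverse-Gamma(4, 985/32)
obs 3: x=-7/2 → posterior Inverse-Gamma(9/2, 1181/32)
obs 4: x=-1 → posterior Inverse-Gamma(5, 1197/32)
obs 5: x=-3/2 → posterior Inverse-Gamma(11/2, 1233/32)
obs 6: x=-5/2 → posterior Inverse-Gamma(6, 1333/32)
obs 7: x=7 → posterior Inverse-Gamma(13/2, 2117/32)

alpha=13/2, beta=2117/32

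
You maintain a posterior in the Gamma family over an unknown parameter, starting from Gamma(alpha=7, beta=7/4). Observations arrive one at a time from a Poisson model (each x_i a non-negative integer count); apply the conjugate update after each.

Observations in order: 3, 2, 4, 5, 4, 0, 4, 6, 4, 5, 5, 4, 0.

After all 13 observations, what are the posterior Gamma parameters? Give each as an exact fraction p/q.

obs 1: x=3 → posterior Gamma(10, 11/4)
obs 2: x=2 → posterior Gamma(12, 15/4)
obs 3: x=4 → posterior Gamma(16, 19/4)
obs 4: x=5 → posterior Gamma(21, 23/4)
obs 5: x=4 → posterior Gamma(25, 27/4)
obs 6: x=0 → posterior Gamma(25, 31/4)
obs 7: x=4 → posterior Gamma(29, 35/4)
obs 8: x=6 → posterior Gamma(35, 39/4)
obs 9: x=4 → posterior Gamma(39, 43/4)
obs 10: x=5 → posterior Gamma(44, 47/4)
obs 11: x=5 → posterior Gamma(49, 51/4)
obs 12: x=4 → posterior Gamma(53, 55/4)
obs 13: x=0 → posterior Gamma(53, 59/4)

alpha=53, beta=59/4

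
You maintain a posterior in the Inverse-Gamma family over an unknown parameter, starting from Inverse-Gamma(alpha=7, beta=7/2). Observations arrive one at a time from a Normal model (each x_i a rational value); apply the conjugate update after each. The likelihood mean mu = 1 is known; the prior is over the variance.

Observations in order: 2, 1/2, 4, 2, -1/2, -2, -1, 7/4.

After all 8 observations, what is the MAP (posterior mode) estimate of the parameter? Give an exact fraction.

545/384

obs 1: x=2 → posterior Inverse-Gamma(15/2, 4)
obs 2: x=1/2 → posterior Inverse-Gamma(8, 33/8)
obs 3: x=4 → posterior Inverse-Gamma(17/2, 69/8)
obs 4: x=2 → posterior Inverse-Gamma(9, 73/8)
obs 5: x=-1/2 → posterior Inverse-Gamma(19/2, 41/4)
obs 6: x=-2 → posterior Inverse-Gamma(10, 59/4)
obs 7: x=-1 → posterior Inverse-Gamma(21/2, 67/4)
obs 8: x=7/4 → posterior Inverse-Gamma(11, 545/32)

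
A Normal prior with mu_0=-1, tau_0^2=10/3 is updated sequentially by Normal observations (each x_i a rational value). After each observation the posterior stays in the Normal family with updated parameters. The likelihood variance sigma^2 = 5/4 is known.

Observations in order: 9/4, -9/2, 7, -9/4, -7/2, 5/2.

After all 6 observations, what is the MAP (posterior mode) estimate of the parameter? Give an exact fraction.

3/17

obs 1: x=9/4 → posterior Normal(15/11, 10/11)
obs 2: x=-9/2 → posterior Normal(-21/19, 10/19)
obs 3: x=7 → posterior Normal(35/27, 10/27)
obs 4: x=-9/4 → posterior Normal(17/35, 2/7)
obs 5: x=-7/2 → posterior Normal(-11/43, 10/43)
obs 6: x=5/2 → posterior Normal(3/17, 10/51)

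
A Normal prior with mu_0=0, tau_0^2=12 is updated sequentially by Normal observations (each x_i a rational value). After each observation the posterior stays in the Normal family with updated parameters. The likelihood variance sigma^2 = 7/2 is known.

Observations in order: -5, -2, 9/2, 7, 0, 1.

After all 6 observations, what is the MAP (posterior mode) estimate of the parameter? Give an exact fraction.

132/151

obs 1: x=-5 → posterior Normal(-120/31, 84/31)
obs 2: x=-2 → posterior Normal(-168/55, 84/55)
obs 3: x=9/2 → posterior Normal(-60/79, 84/79)
obs 4: x=7 → posterior Normal(108/103, 84/103)
obs 5: x=0 → posterior Normal(108/127, 84/127)
obs 6: x=1 → posterior Normal(132/151, 84/151)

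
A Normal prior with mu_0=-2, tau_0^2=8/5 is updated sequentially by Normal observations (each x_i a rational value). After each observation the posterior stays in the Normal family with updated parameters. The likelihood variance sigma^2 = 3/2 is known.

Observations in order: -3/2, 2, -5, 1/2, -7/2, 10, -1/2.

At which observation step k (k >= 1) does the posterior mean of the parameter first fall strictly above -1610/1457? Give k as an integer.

k = 2

obs 1: x=-3/2 → posterior Normal(-54/31, 24/31)
obs 2: x=2 → posterior Normal(-22/47, 24/47)
obs 3: x=-5 → posterior Normal(-34/21, 8/21)
obs 4: x=1/2 → posterior Normal(-94/79, 24/79)
obs 5: x=-7/2 → posterior Normal(-30/19, 24/95)
obs 6: x=10 → posterior Normal(10/111, 8/37)
obs 7: x=-1/2 → posterior Normal(2/127, 24/127)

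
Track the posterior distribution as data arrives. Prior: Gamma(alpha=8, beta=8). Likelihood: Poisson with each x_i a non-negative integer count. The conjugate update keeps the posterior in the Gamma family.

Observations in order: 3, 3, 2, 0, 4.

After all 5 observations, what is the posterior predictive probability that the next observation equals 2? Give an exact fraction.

285074456623211991582015/1171355575953987221848064

obs 1: x=3 → posterior Gamma(11, 9)
obs 2: x=3 → posterior Gamma(14, 10)
obs 3: x=2 → posterior Gamma(16, 11)
obs 4: x=0 → posterior Gamma(16, 12)
obs 5: x=4 → posterior Gamma(20, 13)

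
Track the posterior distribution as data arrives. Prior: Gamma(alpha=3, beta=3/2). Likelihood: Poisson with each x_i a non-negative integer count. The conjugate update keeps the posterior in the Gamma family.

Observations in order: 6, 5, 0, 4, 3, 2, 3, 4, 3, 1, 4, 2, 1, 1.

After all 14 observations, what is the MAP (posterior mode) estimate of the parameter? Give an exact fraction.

82/31

obs 1: x=6 → posterior Gamma(9, 5/2)
obs 2: x=5 → posterior Gamma(14, 7/2)
obs 3: x=0 → posterior Gamma(14, 9/2)
obs 4: x=4 → posterior Gamma(18, 11/2)
obs 5: x=3 → posterior Gamma(21, 13/2)
obs 6: x=2 → posterior Gamma(23, 15/2)
obs 7: x=3 → posterior Gamma(26, 17/2)
obs 8: x=4 → posterior Gamma(30, 19/2)
obs 9: x=3 → posterior Gamma(33, 21/2)
obs 10: x=1 → posterior Gamma(34, 23/2)
obs 11: x=4 → posterior Gamma(38, 25/2)
obs 12: x=2 → posterior Gamma(40, 27/2)
obs 13: x=1 → posterior Gamma(41, 29/2)
obs 14: x=1 → posterior Gamma(42, 31/2)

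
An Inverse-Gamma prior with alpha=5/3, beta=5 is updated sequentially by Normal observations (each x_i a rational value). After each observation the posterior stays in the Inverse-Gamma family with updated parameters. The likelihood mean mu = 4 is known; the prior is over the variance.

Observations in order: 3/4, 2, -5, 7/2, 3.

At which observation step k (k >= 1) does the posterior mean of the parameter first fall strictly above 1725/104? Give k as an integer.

k = 3

obs 1: x=3/4 → posterior Inverse-Gamma(13/6, 329/32)
obs 2: x=2 → posterior Inverse-Gamma(8/3, 393/32)
obs 3: x=-5 → posterior Inverse-Gamma(19/6, 1689/32)
obs 4: x=7/2 → posterior Inverse-Gamma(11/3, 1693/32)
obs 5: x=3 → posterior Inverse-Gamma(25/6, 1709/32)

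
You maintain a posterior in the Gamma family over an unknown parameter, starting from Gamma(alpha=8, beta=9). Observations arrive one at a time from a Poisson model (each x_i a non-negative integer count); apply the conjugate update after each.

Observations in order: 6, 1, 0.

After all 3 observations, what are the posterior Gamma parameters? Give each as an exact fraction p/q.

alpha=15, beta=12

obs 1: x=6 → posterior Gamma(14, 10)
obs 2: x=1 → posterior Gamma(15, 11)
obs 3: x=0 → posterior Gamma(15, 12)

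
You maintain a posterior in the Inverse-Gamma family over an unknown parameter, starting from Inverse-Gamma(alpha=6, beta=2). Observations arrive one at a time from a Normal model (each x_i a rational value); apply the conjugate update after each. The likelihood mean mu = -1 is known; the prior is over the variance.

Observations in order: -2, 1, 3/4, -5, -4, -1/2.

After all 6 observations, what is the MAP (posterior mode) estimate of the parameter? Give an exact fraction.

597/320

obs 1: x=-2 → posterior Inverse-Gamma(13/2, 5/2)
obs 2: x=1 → posterior Inverse-Gamma(7, 9/2)
obs 3: x=3/4 → posterior Inverse-Gamma(15/2, 193/32)
obs 4: x=-5 → posterior Inverse-Gamma(8, 449/32)
obs 5: x=-4 → posterior Inverse-Gamma(17/2, 593/32)
obs 6: x=-1/2 → posterior Inverse-Gamma(9, 597/32)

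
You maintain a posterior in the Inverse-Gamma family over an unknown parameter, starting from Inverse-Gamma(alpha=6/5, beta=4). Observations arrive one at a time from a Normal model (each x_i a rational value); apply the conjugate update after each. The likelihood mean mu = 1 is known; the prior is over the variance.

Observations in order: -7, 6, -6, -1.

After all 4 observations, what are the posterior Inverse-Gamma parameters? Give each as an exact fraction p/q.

alpha=16/5, beta=75

obs 1: x=-7 → posterior Inverse-Gamma(17/10, 36)
obs 2: x=6 → posterior Inverse-Gamma(11/5, 97/2)
obs 3: x=-6 → posterior Inverse-Gamma(27/10, 73)
obs 4: x=-1 → posterior Inverse-Gamma(16/5, 75)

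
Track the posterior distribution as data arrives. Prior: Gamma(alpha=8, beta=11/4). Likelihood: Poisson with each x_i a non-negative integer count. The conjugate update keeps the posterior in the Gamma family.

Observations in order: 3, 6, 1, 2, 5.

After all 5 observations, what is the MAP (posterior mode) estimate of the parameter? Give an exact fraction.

obs 1: x=3 → posterior Gamma(11, 15/4)
obs 2: x=6 → posterior Gamma(17, 19/4)
obs 3: x=1 → posterior Gamma(18, 23/4)
obs 4: x=2 → posterior Gamma(20, 27/4)
obs 5: x=5 → posterior Gamma(25, 31/4)

96/31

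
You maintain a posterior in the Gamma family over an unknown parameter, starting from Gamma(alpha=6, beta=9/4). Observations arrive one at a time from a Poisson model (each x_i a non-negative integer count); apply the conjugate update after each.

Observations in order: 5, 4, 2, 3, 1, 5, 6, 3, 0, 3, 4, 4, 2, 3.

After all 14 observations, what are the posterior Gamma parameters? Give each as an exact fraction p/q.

alpha=51, beta=65/4

obs 1: x=5 → posterior Gamma(11, 13/4)
obs 2: x=4 → posterior Gamma(15, 17/4)
obs 3: x=2 → posterior Gamma(17, 21/4)
obs 4: x=3 → posterior Gamma(20, 25/4)
obs 5: x=1 → posterior Gamma(21, 29/4)
obs 6: x=5 → posterior Gamma(26, 33/4)
obs 7: x=6 → posterior Gamma(32, 37/4)
obs 8: x=3 → posterior Gamma(35, 41/4)
obs 9: x=0 → posterior Gamma(35, 45/4)
obs 10: x=3 → posterior Gamma(38, 49/4)
obs 11: x=4 → posterior Gamma(42, 53/4)
obs 12: x=4 → posterior Gamma(46, 57/4)
obs 13: x=2 → posterior Gamma(48, 61/4)
obs 14: x=3 → posterior Gamma(51, 65/4)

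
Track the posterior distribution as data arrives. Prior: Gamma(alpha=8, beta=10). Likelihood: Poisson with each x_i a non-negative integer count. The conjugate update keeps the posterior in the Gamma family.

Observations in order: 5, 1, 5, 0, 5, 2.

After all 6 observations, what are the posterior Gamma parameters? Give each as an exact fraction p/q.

obs 1: x=5 → posterior Gamma(13, 11)
obs 2: x=1 → posterior Gamma(14, 12)
obs 3: x=5 → posterior Gamma(19, 13)
obs 4: x=0 → posterior Gamma(19, 14)
obs 5: x=5 → posterior Gamma(24, 15)
obs 6: x=2 → posterior Gamma(26, 16)

alpha=26, beta=16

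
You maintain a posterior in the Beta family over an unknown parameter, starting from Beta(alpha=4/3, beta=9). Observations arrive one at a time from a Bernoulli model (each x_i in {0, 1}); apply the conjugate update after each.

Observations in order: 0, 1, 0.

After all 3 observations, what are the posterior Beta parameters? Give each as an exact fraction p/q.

obs 1: x=0 → posterior Beta(4/3, 10)
obs 2: x=1 → posterior Beta(7/3, 10)
obs 3: x=0 → posterior Beta(7/3, 11)

alpha=7/3, beta=11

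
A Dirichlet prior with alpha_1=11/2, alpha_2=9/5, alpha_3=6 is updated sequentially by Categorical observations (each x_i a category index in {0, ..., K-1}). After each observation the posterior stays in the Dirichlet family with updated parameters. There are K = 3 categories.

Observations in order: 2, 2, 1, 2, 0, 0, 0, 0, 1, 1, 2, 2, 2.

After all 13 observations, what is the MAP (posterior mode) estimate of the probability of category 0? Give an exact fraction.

obs 1: x=2 → posterior Dirichlet(11/2, 9/5, 7)
obs 2: x=2 → posterior Dirichlet(11/2, 9/5, 8)
obs 3: x=1 → posterior Dirichlet(11/2, 14/5, 8)
obs 4: x=2 → posterior Dirichlet(11/2, 14/5, 9)
obs 5: x=0 → posterior Dirichlet(13/2, 14/5, 9)
obs 6: x=0 → posterior Dirichlet(15/2, 14/5, 9)
obs 7: x=0 → posterior Dirichlet(17/2, 14/5, 9)
obs 8: x=0 → posterior Dirichlet(19/2, 14/5, 9)
obs 9: x=1 → posterior Dirichlet(19/2, 19/5, 9)
obs 10: x=1 → posterior Dirichlet(19/2, 24/5, 9)
obs 11: x=2 → posterior Dirichlet(19/2, 24/5, 10)
obs 12: x=2 → posterior Dirichlet(19/2, 24/5, 11)
obs 13: x=2 → posterior Dirichlet(19/2, 24/5, 12)

85/233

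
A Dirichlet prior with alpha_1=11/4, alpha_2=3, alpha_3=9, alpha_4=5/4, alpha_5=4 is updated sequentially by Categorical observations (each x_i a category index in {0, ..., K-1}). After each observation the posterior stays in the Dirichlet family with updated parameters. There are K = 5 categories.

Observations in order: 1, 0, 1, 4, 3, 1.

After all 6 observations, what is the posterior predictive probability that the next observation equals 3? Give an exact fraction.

obs 1: x=1 → posterior Dirichlet(11/4, 4, 9, 5/4, 4)
obs 2: x=0 → posterior Dirichlet(15/4, 4, 9, 5/4, 4)
obs 3: x=1 → posterior Dirichlet(15/4, 5, 9, 5/4, 4)
obs 4: x=4 → posterior Dirichlet(15/4, 5, 9, 5/4, 5)
obs 5: x=3 → posterior Dirichlet(15/4, 5, 9, 9/4, 5)
obs 6: x=1 → posterior Dirichlet(15/4, 6, 9, 9/4, 5)

9/104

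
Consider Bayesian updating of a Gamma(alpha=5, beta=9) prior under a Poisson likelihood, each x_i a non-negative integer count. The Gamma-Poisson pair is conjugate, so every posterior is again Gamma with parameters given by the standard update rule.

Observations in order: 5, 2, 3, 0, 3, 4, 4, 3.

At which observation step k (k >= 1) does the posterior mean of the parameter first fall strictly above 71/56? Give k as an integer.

obs 1: x=5 → posterior Gamma(10, 10)
obs 2: x=2 → posterior Gamma(12, 11)
obs 3: x=3 → posterior Gamma(15, 12)
obs 4: x=0 → posterior Gamma(15, 13)
obs 5: x=3 → posterior Gamma(18, 14)
obs 6: x=4 → posterior Gamma(22, 15)
obs 7: x=4 → posterior Gamma(26, 16)
obs 8: x=3 → posterior Gamma(29, 17)

k = 5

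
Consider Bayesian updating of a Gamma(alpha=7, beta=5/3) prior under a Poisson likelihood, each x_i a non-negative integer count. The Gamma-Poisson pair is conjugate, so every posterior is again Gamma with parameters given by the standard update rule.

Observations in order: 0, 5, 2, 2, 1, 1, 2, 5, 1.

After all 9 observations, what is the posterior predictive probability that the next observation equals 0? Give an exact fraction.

obs 1: x=0 → posterior Gamma(7, 8/3)
obs 2: x=5 → posterior Gamma(12, 11/3)
obs 3: x=2 → posterior Gamma(14, 14/3)
obs 4: x=2 → posterior Gamma(16, 17/3)
obs 5: x=1 → posterior Gamma(17, 20/3)
obs 6: x=1 → posterior Gamma(18, 23/3)
obs 7: x=2 → posterior Gamma(20, 26/3)
obs 8: x=5 → posterior Gamma(25, 29/3)
obs 9: x=1 → posterior Gamma(26, 32/3)

1361129467683753853853498429727072845824/13988435771536460974289476871490478515625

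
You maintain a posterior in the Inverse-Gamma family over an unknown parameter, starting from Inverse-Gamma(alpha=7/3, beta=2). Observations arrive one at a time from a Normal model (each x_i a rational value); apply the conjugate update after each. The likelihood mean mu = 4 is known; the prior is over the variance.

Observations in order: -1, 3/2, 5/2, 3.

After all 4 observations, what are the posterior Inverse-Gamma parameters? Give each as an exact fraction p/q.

alpha=13/3, beta=77/4

obs 1: x=-1 → posterior Inverse-Gamma(17/6, 29/2)
obs 2: x=3/2 → posterior Inverse-Gamma(10/3, 141/8)
obs 3: x=5/2 → posterior Inverse-Gamma(23/6, 75/4)
obs 4: x=3 → posterior Inverse-Gamma(13/3, 77/4)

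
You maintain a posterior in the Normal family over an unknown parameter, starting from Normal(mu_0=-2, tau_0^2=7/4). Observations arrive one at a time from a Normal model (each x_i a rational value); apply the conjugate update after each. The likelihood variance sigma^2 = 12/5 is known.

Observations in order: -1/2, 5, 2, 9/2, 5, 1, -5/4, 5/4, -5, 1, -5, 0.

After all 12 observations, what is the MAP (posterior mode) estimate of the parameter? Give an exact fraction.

obs 1: x=-1/2 → posterior Normal(-227/166, 84/83)
obs 2: x=5 → posterior Normal(123/236, 42/59)
obs 3: x=2 → posterior Normal(263/306, 28/51)
obs 4: x=9/2 → posterior Normal(289/188, 21/47)
obs 5: x=5 → posterior Normal(464/223, 84/223)
obs 6: x=1 → posterior Normal(499/258, 14/43)
obs 7: x=-5/4 → posterior Normal(1821/1172, 84/293)
obs 8: x=5/4 → posterior Normal(499/328, 21/82)
obs 9: x=-5 → posterior Normal(108/121, 28/121)
obs 10: x=1 → posterior Normal(359/398, 42/199)
obs 11: x=-5 → posterior Normal(184/433, 84/433)
obs 12: x=0 → posterior Normal(46/117, 7/39)

46/117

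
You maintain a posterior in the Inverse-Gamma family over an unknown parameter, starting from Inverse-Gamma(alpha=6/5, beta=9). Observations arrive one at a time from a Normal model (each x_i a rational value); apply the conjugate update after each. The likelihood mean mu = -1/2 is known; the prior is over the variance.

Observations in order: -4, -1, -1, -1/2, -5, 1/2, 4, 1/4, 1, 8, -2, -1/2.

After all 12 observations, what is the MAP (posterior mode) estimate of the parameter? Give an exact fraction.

obs 1: x=-4 → posterior Inverse-Gamma(17/10, 121/8)
obs 2: x=-1 → posterior Inverse-Gamma(11/5, 61/4)
obs 3: x=-1 → posterior Inverse-Gamma(27/10, 123/8)
obs 4: x=-1/2 → posterior Inverse-Gamma(16/5, 123/8)
obs 5: x=-5 → posterior Inverse-Gamma(37/10, 51/2)
obs 6: x=1/2 → posterior Inverse-Gamma(21/5, 26)
obs 7: x=4 → posterior Inverse-Gamma(47/10, 289/8)
obs 8: x=1/4 → posterior Inverse-Gamma(26/5, 1165/32)
obs 9: x=1 → posterior Inverse-Gamma(57/10, 1201/32)
obs 10: x=8 → posterior Inverse-Gamma(31/5, 2357/32)
obs 11: x=-2 → posterior Inverse-Gamma(67/10, 2393/32)
obs 12: x=-1/2 → posterior Inverse-Gamma(36/5, 2393/32)

11965/1312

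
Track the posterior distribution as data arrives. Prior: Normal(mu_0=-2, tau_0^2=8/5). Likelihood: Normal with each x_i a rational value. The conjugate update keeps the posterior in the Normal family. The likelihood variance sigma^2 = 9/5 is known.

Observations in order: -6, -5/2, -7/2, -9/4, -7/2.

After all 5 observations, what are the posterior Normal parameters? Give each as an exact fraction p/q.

obs 1: x=-6 → posterior Normal(-66/17, 72/85)
obs 2: x=-5/2 → posterior Normal(-86/25, 72/125)
obs 3: x=-7/2 → posterior Normal(-38/11, 24/55)
obs 4: x=-9/4 → posterior Normal(-132/41, 72/205)
obs 5: x=-7/2 → posterior Normal(-160/49, 72/245)

mu_0=-160/49, tau_0^2=72/245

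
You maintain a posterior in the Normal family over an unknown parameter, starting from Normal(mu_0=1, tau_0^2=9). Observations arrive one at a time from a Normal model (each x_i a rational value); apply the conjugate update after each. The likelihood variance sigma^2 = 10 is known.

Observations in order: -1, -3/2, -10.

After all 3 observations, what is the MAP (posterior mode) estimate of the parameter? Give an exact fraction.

-205/74

obs 1: x=-1 → posterior Normal(1/19, 90/19)
obs 2: x=-3/2 → posterior Normal(-25/56, 45/14)
obs 3: x=-10 → posterior Normal(-205/74, 90/37)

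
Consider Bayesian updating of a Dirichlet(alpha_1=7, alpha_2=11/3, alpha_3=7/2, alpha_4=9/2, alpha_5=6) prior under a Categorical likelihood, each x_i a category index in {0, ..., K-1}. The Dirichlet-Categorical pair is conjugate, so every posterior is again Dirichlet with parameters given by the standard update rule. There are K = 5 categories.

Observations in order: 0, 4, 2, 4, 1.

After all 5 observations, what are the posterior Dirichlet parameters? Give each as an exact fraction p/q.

alpha_1=8, alpha_2=14/3, alpha_3=9/2, alpha_4=9/2, alpha_5=8

obs 1: x=0 → posterior Dirichlet(8, 11/3, 7/2, 9/2, 6)
obs 2: x=4 → posterior Dirichlet(8, 11/3, 7/2, 9/2, 7)
obs 3: x=2 → posterior Dirichlet(8, 11/3, 9/2, 9/2, 7)
obs 4: x=4 → posterior Dirichlet(8, 11/3, 9/2, 9/2, 8)
obs 5: x=1 → posterior Dirichlet(8, 14/3, 9/2, 9/2, 8)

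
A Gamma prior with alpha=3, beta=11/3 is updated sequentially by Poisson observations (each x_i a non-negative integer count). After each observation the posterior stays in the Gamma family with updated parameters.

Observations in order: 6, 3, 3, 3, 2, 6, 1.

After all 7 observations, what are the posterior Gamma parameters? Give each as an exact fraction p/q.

alpha=27, beta=32/3

obs 1: x=6 → posterior Gamma(9, 14/3)
obs 2: x=3 → posterior Gamma(12, 17/3)
obs 3: x=3 → posterior Gamma(15, 20/3)
obs 4: x=3 → posterior Gamma(18, 23/3)
obs 5: x=2 → posterior Gamma(20, 26/3)
obs 6: x=6 → posterior Gamma(26, 29/3)
obs 7: x=1 → posterior Gamma(27, 32/3)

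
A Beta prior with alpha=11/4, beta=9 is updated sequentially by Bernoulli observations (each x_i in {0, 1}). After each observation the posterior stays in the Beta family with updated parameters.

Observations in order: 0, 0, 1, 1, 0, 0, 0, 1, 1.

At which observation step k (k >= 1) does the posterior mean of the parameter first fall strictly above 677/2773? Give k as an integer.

obs 1: x=0 → posterior Beta(11/4, 10)
obs 2: x=0 → posterior Beta(11/4, 11)
obs 3: x=1 → posterior Beta(15/4, 11)
obs 4: x=1 → posterior Beta(19/4, 11)
obs 5: x=0 → posterior Beta(19/4, 12)
obs 6: x=0 → posterior Beta(19/4, 13)
obs 7: x=0 → posterior Beta(19/4, 14)
obs 8: x=1 → posterior Beta(23/4, 14)
obs 9: x=1 → posterior Beta(27/4, 14)

k = 3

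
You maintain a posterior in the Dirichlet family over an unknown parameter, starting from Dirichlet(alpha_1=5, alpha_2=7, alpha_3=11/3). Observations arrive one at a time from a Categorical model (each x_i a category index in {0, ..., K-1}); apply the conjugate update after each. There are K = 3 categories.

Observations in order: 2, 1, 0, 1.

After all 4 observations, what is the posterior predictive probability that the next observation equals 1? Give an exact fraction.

27/59

obs 1: x=2 → posterior Dirichlet(5, 7, 14/3)
obs 2: x=1 → posterior Dirichlet(5, 8, 14/3)
obs 3: x=0 → posterior Dirichlet(6, 8, 14/3)
obs 4: x=1 → posterior Dirichlet(6, 9, 14/3)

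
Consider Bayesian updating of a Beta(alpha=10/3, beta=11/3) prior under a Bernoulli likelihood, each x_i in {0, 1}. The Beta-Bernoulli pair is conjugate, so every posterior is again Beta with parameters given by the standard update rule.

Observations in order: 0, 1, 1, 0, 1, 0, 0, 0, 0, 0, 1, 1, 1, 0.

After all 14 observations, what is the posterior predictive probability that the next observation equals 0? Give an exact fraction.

obs 1: x=0 → posterior Beta(10/3, 14/3)
obs 2: x=1 → posterior Beta(13/3, 14/3)
obs 3: x=1 → posterior Beta(16/3, 14/3)
obs 4: x=0 → posterior Beta(16/3, 17/3)
obs 5: x=1 → posterior Beta(19/3, 17/3)
obs 6: x=0 → posterior Beta(19/3, 20/3)
obs 7: x=0 → posterior Beta(19/3, 23/3)
obs 8: x=0 → posterior Beta(19/3, 26/3)
obs 9: x=0 → posterior Beta(19/3, 29/3)
obs 10: x=0 → posterior Beta(19/3, 32/3)
obs 11: x=1 → posterior Beta(22/3, 32/3)
obs 12: x=1 → posterior Beta(25/3, 32/3)
obs 13: x=1 → posterior Beta(28/3, 32/3)
obs 14: x=0 → posterior Beta(28/3, 35/3)

5/9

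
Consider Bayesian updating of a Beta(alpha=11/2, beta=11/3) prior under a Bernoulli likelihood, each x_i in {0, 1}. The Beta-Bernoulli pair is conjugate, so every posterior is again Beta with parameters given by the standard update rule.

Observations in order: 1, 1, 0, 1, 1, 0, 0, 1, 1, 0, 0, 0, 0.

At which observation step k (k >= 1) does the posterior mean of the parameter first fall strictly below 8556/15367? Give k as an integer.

obs 1: x=1 → posterior Beta(13/2, 11/3)
obs 2: x=1 → posterior Beta(15/2, 11/3)
obs 3: x=0 → posterior Beta(15/2, 14/3)
obs 4: x=1 → posterior Beta(17/2, 14/3)
obs 5: x=1 → posterior Beta(19/2, 14/3)
obs 6: x=0 → posterior Beta(19/2, 17/3)
obs 7: x=0 → posterior Beta(19/2, 20/3)
obs 8: x=1 → posterior Beta(21/2, 20/3)
obs 9: x=1 → posterior Beta(23/2, 20/3)
obs 10: x=0 → posterior Beta(23/2, 23/3)
obs 11: x=0 → posterior Beta(23/2, 26/3)
obs 12: x=0 → posterior Beta(23/2, 29/3)
obs 13: x=0 → posterior Beta(23/2, 32/3)

k = 12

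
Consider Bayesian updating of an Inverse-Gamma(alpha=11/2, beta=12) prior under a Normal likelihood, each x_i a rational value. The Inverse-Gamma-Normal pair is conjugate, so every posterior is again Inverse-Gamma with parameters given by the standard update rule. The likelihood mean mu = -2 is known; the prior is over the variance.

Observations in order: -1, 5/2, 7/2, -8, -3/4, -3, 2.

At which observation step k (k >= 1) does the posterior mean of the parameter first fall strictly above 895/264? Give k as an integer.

obs 1: x=-1 → posterior Inverse-Gamma(6, 25/2)
obs 2: x=5/2 → posterior Inverse-Gamma(13/2, 181/8)
obs 3: x=7/2 → posterior Inverse-Gamma(7, 151/4)
obs 4: x=-8 → posterior Inverse-Gamma(15/2, 223/4)
obs 5: x=-3/4 → posterior Inverse-Gamma(8, 1809/32)
obs 6: x=-3 → posterior Inverse-Gamma(17/2, 1825/32)
obs 7: x=2 → posterior Inverse-Gamma(9, 2081/32)

k = 2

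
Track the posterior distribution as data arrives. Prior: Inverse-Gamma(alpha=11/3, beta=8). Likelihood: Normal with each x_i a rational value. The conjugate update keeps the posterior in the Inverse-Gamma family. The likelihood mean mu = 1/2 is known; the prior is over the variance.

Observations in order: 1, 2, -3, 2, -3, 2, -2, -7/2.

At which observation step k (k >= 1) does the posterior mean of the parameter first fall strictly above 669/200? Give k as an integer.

obs 1: x=1 → posterior Inverse-Gamma(25/6, 65/8)
obs 2: x=2 → posterior Inverse-Gamma(14/3, 37/4)
obs 3: x=-3 → posterior Inverse-Gamma(31/6, 123/8)
obs 4: x=2 → posterior Inverse-Gamma(17/3, 33/2)
obs 5: x=-3 → posterior Inverse-Gamma(37/6, 181/8)
obs 6: x=2 → posterior Inverse-Gamma(20/3, 95/4)
obs 7: x=-2 → posterior Inverse-Gamma(43/6, 215/8)
obs 8: x=-7/2 → posterior Inverse-Gamma(23/3, 279/8)

k = 3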